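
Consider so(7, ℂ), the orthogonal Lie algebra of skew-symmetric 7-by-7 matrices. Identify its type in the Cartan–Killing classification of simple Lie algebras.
This is so(7) with 7 odd, which has dimension 7(7-1)/2 = 21 and rank (7-1)/2 = 3. In the classification of classical Lie algebras, the orthogonal algebra so(2n+1) in an odd number of variables has type B_n; here n = 3, so the Dynkin diagram is a chain of 3 nodes with a double edge at one end; the terminal node there is the unique short simple root (B_3). Hence the type is B_3.

B3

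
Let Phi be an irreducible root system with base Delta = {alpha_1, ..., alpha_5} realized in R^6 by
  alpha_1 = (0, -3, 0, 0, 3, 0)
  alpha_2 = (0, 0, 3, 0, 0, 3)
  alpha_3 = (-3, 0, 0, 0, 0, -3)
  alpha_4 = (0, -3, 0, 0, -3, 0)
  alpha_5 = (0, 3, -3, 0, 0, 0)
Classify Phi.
D_5

Compute the Cartan integers a_ij = 2(alpha_i, alpha_j)/(alpha_j, alpha_j); the resulting 5x5 Cartan matrix is
[[2, 0, 0, 0, -1], [0, 2, -1, 0, -1], [0, -1, 2, 0, 0], [0, 0, 0, 2, -1], [-1, -1, 0, -1, 2]].
All simple roots have the same length, so the diagram is simply laced. The associated Dynkin diagram is a chain of 3 nodes with a fork of two nodes at one end (D_5), so the type is D_5 (the algebra so(10)).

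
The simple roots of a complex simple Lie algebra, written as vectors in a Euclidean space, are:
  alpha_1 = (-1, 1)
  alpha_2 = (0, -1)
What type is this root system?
type B_2

Compute the Cartan integers a_ij = 2(alpha_i, alpha_j)/(alpha_j, alpha_j); the resulting 2x2 Cartan matrix is
[[2, -2], [-1, 2]].
The roots have two lengths (squared-length ratio 2:1); the short ones are alpha_{2}. The associated Dynkin diagram is a chain of 2 nodes with a double edge at one end; the terminal node there is the unique short simple root (B_2), so the type is B_2 (the algebra so(5)).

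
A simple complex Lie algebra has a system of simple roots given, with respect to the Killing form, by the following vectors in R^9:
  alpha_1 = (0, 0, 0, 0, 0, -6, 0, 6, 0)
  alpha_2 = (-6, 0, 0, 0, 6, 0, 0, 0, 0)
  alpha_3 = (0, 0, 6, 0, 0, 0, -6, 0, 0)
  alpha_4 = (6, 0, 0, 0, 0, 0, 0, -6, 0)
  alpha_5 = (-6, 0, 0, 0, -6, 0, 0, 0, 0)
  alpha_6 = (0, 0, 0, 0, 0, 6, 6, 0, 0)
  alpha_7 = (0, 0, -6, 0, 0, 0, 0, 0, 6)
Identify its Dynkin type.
Compute the Cartan integers a_ij = 2(alpha_i, alpha_j)/(alpha_j, alpha_j); the resulting 7x7 Cartan matrix is
[[2, 0, 0, -1, 0, -1, 0], [0, 2, 0, -1, 0, 0, 0], [0, 0, 2, 0, 0, -1, -1], [-1, -1, 0, 2, -1, 0, 0], [0, 0, 0, -1, 2, 0, 0], [-1, 0, -1, 0, 0, 2, 0], [0, 0, -1, 0, 0, 0, 2]].
All simple roots have the same length, so the diagram is simply laced. The associated Dynkin diagram is a chain of 5 nodes with a fork of two nodes at one end (D_7), so the type is D_7 (the algebra so(14)).

D7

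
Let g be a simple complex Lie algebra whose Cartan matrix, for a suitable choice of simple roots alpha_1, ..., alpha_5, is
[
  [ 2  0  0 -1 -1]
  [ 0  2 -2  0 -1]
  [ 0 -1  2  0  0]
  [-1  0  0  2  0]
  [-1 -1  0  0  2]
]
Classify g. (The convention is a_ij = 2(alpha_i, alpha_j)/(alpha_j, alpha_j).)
The matrix has rank 5 with 2's on the diagonal. Reading the off-diagonal entries as Dynkin edges (a single edge where a_ij = a_ji = -1; a double or triple edge where a_ij * a_ji = 2 or 3), the diagram is a chain of 5 nodes with a double edge at one end; the terminal node there is the unique short simple root (B_5). One simple-root ordering that puts it in standard form is (alpha_4, alpha_1, alpha_5, alpha_2, alpha_3). So the algebra is type B_5, i.e. so(11).

B_5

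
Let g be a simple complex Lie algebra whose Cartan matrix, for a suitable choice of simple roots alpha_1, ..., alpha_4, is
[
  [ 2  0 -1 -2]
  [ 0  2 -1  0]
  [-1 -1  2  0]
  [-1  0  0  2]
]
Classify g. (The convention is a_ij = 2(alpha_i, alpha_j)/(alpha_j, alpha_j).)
The matrix has rank 4 with 2's on the diagonal. Reading the off-diagonal entries as Dynkin edges (a single edge where a_ij = a_ji = -1; a double or triple edge where a_ij * a_ji = 2 or 3), the diagram is a chain of 4 nodes with a double edge at one end; the terminal node there is the unique short simple root (B_4). One simple-root ordering that puts it in standard form is (alpha_2, alpha_3, alpha_1, alpha_4). So the algebra is type B_4, i.e. so(9).

B4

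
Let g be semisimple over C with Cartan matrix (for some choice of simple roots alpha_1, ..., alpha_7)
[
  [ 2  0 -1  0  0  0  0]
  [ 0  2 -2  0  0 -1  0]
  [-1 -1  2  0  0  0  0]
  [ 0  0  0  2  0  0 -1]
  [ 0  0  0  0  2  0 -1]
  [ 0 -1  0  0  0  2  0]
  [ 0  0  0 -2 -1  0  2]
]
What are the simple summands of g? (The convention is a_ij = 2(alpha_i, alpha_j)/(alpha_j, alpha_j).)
The diagram associated to this matrix has two connected components: the simple roots {alpha_4, alpha_5, alpha_7} form a chain of 3 nodes with a double edge at one end; the terminal node there is the unique short simple root (B_3), and {alpha_1, alpha_2, alpha_3, alpha_6} form a chain of 4 nodes with a double edge between the middle two (F_4). A semisimple Lie algebra decomposes uniquely as the direct sum of simple ideals, one per connected component of its Dynkin diagram, so g ≅ B_3 ⊕ F_4 (dimension 21 + 52 = 73).

type B_3 + type F_4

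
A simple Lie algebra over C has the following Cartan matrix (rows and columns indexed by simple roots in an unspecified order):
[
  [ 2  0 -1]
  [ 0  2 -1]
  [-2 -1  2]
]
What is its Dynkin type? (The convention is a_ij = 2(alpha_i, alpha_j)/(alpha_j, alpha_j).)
The matrix has rank 3 with 2's on the diagonal. Reading the off-diagonal entries as Dynkin edges (a single edge where a_ij = a_ji = -1; a double or triple edge where a_ij * a_ji = 2 or 3), the diagram is a chain of 3 nodes with a double edge at one end; the terminal node there is the unique short simple root (B_3). One simple-root ordering that puts it in standard form is (alpha_2, alpha_3, alpha_1). So the algebra is type B_3, i.e. so(7).

type B_3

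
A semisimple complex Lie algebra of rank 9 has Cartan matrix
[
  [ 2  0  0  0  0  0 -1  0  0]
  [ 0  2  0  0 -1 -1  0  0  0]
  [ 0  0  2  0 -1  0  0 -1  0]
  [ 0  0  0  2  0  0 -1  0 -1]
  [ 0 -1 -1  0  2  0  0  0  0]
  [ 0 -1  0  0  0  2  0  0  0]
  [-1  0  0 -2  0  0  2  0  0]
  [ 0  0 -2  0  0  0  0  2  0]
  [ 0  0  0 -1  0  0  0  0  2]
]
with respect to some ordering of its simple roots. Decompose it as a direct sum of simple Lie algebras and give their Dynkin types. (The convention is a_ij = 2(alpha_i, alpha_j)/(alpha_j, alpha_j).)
C_5 (sp(10)) + F_4

The diagram associated to this matrix has two connected components: the simple roots {alpha_2, alpha_3, alpha_5, alpha_6, alpha_8} form a chain of 5 nodes with a double edge at one end; the terminal node there is the unique long simple root (C_5), and {alpha_1, alpha_4, alpha_7, alpha_9} form a chain of 4 nodes with a double edge between the middle two (F_4). A semisimple Lie algebra decomposes uniquely as the direct sum of simple ideals, one per connected component of its Dynkin diagram, so g ≅ C_5 ⊕ F_4 (dimension 55 + 52 = 107).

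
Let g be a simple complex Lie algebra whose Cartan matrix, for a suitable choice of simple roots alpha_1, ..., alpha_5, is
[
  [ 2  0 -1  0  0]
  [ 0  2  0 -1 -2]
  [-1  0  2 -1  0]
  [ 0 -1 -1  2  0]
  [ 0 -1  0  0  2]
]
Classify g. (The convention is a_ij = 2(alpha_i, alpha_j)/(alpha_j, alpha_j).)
The matrix has rank 5 with 2's on the diagonal. Reading the off-diagonal entries as Dynkin edges (a single edge where a_ij = a_ji = -1; a double or triple edge where a_ij * a_ji = 2 or 3), the diagram is a chain of 5 nodes with a double edge at one end; the terminal node there is the unique short simple root (B_5). One simple-root ordering that puts it in standard form is (alpha_1, alpha_3, alpha_4, alpha_2, alpha_5). So the algebra is type B_5, i.e. so(11).

B_5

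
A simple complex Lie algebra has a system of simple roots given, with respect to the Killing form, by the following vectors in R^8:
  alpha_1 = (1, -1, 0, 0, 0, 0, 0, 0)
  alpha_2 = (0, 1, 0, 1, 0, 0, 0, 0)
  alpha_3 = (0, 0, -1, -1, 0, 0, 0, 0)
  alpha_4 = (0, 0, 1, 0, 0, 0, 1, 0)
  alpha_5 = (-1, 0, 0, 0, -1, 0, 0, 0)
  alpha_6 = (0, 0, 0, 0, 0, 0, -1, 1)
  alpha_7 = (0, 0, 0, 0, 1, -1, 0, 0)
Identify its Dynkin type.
A7

Compute the Cartan integers a_ij = 2(alpha_i, alpha_j)/(alpha_j, alpha_j); the resulting 7x7 Cartan matrix is
[[2, -1, 0, 0, -1, 0, 0], [-1, 2, -1, 0, 0, 0, 0], [0, -1, 2, -1, 0, 0, 0], [0, 0, -1, 2, 0, -1, 0], [-1, 0, 0, 0, 2, 0, -1], [0, 0, 0, -1, 0, 2, 0], [0, 0, 0, 0, -1, 0, 2]].
All simple roots have the same length, so the diagram is simply laced. The associated Dynkin diagram is a chain of 7 nodes with single edges (A_7), so the type is A_7 (the algebra sl(8)).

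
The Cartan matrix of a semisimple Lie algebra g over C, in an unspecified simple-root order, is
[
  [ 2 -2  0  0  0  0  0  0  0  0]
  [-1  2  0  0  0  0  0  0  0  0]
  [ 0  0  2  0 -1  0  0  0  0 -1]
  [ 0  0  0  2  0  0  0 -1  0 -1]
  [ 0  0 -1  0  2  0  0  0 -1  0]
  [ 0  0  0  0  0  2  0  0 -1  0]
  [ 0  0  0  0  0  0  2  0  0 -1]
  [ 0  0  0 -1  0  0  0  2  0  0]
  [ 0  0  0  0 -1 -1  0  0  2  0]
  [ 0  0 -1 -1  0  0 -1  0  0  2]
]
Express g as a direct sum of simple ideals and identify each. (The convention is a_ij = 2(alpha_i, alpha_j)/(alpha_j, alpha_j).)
B_2 ⊕ E_8

The diagram associated to this matrix has two connected components: the simple roots {alpha_1, alpha_2} form a chain of 2 nodes with a double edge at one end; the terminal node there is the unique short simple root (B_2), and {alpha_3, alpha_4, alpha_5, alpha_6, alpha_7, alpha_8, alpha_9, alpha_10} form a chain of 7 nodes with one extra node attached to the third node from one end (E_8). A semisimple Lie algebra decomposes uniquely as the direct sum of simple ideals, one per connected component of its Dynkin diagram, so g ≅ B_2 ⊕ E_8 (dimension 10 + 248 = 258).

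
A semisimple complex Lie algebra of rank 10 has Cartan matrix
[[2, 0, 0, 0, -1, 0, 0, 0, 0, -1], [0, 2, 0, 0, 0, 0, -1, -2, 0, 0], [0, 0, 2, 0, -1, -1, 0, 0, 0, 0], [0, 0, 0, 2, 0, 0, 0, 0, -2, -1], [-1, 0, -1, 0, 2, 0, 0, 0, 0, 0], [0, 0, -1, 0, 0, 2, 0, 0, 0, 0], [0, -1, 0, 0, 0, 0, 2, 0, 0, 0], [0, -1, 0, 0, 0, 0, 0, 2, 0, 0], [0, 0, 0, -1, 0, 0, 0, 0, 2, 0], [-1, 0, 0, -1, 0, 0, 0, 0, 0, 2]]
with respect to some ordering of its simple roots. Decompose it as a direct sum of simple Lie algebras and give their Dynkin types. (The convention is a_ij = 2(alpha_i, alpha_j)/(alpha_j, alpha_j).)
The diagram associated to this matrix has two connected components: the simple roots {alpha_2, alpha_7, alpha_8} form a chain of 3 nodes with a double edge at one end; the terminal node there is the unique short simple root (B_3), and {alpha_1, alpha_3, alpha_4, alpha_5, alpha_6, alpha_9, alpha_10} form a chain of 7 nodes with a double edge at one end; the terminal node there is the unique short simple root (B_7). A semisimple Lie algebra decomposes uniquely as the direct sum of simple ideals, one per connected component of its Dynkin diagram, so g ≅ B_3 ⊕ B_7 (dimension 21 + 105 = 126).

B_3 (so(7)) + B_7 (so(15))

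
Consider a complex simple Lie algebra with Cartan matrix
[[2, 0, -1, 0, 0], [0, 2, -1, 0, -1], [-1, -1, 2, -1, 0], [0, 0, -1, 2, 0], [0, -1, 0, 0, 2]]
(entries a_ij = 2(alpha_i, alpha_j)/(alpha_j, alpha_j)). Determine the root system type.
D_5

The matrix has rank 5 with 2's on the diagonal. Reading the off-diagonal entries as Dynkin edges (a single edge where a_ij = a_ji = -1; a double or triple edge where a_ij * a_ji = 2 or 3), the diagram is a chain of 3 nodes with a fork of two nodes at one end (D_5). One simple-root ordering that puts it in standard form is (alpha_5, alpha_2, alpha_3, alpha_4, alpha_1). So the algebra is type D_5, i.e. so(10).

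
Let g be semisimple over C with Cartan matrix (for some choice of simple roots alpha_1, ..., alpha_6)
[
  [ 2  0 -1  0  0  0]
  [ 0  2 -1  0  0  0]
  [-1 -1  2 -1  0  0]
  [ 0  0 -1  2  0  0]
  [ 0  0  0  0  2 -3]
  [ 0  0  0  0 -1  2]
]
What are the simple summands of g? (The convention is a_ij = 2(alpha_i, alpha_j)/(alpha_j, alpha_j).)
The diagram associated to this matrix has two connected components: the simple roots {alpha_1, alpha_2, alpha_3, alpha_4} form a chain of 2 nodes with a fork of two nodes at one end (D_4), and {alpha_5, alpha_6} form two nodes joined by a triple edge (G_2). A semisimple Lie algebra decomposes uniquely as the direct sum of simple ideals, one per connected component of its Dynkin diagram, so g ≅ D_4 ⊕ G_2 (dimension 28 + 14 = 42).

type D_4 ⊕ type G_2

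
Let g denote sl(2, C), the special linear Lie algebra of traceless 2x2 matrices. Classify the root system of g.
This is sl(2), which has dimension 2^2 - 1 = 3 and rank 2 - 1 = 1 (a Cartan subalgebra is the diagonal traceless matrices). In the classification of classical Lie algebras, the special linear algebra sl(n+1) has type A_n; here n = 1, so the Dynkin diagram is a chain of 1 nodes with single edges (A_1). Hence the type is A_1.

type A_1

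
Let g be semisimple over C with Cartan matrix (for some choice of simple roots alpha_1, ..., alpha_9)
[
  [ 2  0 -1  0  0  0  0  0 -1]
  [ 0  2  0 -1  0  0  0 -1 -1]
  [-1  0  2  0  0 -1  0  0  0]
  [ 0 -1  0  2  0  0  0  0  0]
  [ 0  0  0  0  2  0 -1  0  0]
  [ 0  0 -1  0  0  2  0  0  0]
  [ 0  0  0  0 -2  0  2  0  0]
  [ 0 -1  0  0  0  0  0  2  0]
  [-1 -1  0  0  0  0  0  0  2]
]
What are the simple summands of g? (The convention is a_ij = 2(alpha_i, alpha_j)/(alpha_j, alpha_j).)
B_2 + D_7

The diagram associated to this matrix has two connected components: the simple roots {alpha_5, alpha_7} form a chain of 2 nodes with a double edge at one end; the terminal node there is the unique short simple root (B_2), and {alpha_1, alpha_2, alpha_3, alpha_4, alpha_6, alpha_8, alpha_9} form a chain of 5 nodes with a fork of two nodes at one end (D_7). A semisimple Lie algebra decomposes uniquely as the direct sum of simple ideals, one per connected component of its Dynkin diagram, so g ≅ B_2 ⊕ D_7 (dimension 10 + 91 = 101).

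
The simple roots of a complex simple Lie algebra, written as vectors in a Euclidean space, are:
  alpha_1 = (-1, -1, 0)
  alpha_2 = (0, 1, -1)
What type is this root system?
A_2

Compute the Cartan integers a_ij = 2(alpha_i, alpha_j)/(alpha_j, alpha_j); the resulting 2x2 Cartan matrix is
[[2, -1], [-1, 2]].
All simple roots have the same length, so the diagram is simply laced. The associated Dynkin diagram is a chain of 2 nodes with single edges (A_2), so the type is A_2 (the algebra sl(3)).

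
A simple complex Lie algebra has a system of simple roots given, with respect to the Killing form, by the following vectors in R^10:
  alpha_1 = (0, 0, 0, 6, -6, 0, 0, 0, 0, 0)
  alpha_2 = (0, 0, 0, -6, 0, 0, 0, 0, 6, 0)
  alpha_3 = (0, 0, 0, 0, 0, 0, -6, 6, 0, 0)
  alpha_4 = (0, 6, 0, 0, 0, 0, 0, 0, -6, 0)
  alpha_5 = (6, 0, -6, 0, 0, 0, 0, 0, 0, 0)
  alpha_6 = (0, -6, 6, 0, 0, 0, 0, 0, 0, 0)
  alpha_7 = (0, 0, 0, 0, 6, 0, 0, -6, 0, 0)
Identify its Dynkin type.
A7

Compute the Cartan integers a_ij = 2(alpha_i, alpha_j)/(alpha_j, alpha_j); the resulting 7x7 Cartan matrix is
[[2, -1, 0, 0, 0, 0, -1], [-1, 2, 0, -1, 0, 0, 0], [0, 0, 2, 0, 0, 0, -1], [0, -1, 0, 2, 0, -1, 0], [0, 0, 0, 0, 2, -1, 0], [0, 0, 0, -1, -1, 2, 0], [-1, 0, -1, 0, 0, 0, 2]].
All simple roots have the same length, so the diagram is simply laced. The associated Dynkin diagram is a chain of 7 nodes with single edges (A_7), so the type is A_7 (the algebra sl(8)).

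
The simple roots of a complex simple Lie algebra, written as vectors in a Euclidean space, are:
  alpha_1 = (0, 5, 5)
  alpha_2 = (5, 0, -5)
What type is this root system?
A2

Compute the Cartan integers a_ij = 2(alpha_i, alpha_j)/(alpha_j, alpha_j); the resulting 2x2 Cartan matrix is
[[2, -1], [-1, 2]].
All simple roots have the same length, so the diagram is simply laced. The associated Dynkin diagram is a chain of 2 nodes with single edges (A_2), so the type is A_2 (the algebra sl(3)).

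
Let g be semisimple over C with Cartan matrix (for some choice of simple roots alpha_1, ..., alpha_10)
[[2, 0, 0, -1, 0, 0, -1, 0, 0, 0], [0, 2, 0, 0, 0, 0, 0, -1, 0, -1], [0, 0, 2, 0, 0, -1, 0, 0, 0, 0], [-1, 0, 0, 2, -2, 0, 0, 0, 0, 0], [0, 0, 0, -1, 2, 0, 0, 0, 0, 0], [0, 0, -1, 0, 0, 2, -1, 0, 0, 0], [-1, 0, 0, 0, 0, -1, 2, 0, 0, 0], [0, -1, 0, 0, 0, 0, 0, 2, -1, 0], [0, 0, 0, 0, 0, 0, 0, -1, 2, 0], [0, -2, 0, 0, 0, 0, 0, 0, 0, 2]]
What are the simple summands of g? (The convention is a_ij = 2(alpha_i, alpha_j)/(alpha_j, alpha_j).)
The diagram associated to this matrix has two connected components: the simple roots {alpha_1, alpha_3, alpha_4, alpha_5, alpha_6, alpha_7} form a chain of 6 nodes with a double edge at one end; the terminal node there is the unique short simple root (B_6), and {alpha_2, alpha_8, alpha_9, alpha_10} form a chain of 4 nodes with a double edge at one end; the terminal node there is the unique long simple root (C_4). A semisimple Lie algebra decomposes uniquely as the direct sum of simple ideals, one per connected component of its Dynkin diagram, so g ≅ B_6 ⊕ C_4 (dimension 78 + 36 = 114).

type B_6 + type C_4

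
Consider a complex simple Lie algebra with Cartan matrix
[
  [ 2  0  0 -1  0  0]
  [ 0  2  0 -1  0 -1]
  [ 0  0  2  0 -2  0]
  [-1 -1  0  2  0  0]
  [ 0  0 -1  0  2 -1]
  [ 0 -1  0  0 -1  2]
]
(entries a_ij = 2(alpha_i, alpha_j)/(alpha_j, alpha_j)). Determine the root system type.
C_6

The matrix has rank 6 with 2's on the diagonal. Reading the off-diagonal entries as Dynkin edges (a single edge where a_ij = a_ji = -1; a double or triple edge where a_ij * a_ji = 2 or 3), the diagram is a chain of 6 nodes with a double edge at one end; the terminal node there is the unique long simple root (C_6). One simple-root ordering that puts it in standard form is (alpha_1, alpha_4, alpha_2, alpha_6, alpha_5, alpha_3). So the algebra is type C_6, i.e. sp(12).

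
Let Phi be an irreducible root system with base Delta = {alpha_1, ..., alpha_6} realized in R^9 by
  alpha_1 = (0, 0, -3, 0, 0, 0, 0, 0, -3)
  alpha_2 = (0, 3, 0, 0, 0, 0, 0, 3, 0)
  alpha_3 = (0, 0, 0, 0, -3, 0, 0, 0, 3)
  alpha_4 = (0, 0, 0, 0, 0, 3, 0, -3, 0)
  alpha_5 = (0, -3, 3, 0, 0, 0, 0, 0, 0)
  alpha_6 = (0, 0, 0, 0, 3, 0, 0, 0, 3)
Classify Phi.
D6

Compute the Cartan integers a_ij = 2(alpha_i, alpha_j)/(alpha_j, alpha_j); the resulting 6x6 Cartan matrix is
[[2, 0, -1, 0, -1, -1], [0, 2, 0, -1, -1, 0], [-1, 0, 2, 0, 0, 0], [0, -1, 0, 2, 0, 0], [-1, -1, 0, 0, 2, 0], [-1, 0, 0, 0, 0, 2]].
All simple roots have the same length, so the diagram is simply laced. The associated Dynkin diagram is a chain of 4 nodes with a fork of two nodes at one end (D_6), so the type is D_6 (the algebra so(12)).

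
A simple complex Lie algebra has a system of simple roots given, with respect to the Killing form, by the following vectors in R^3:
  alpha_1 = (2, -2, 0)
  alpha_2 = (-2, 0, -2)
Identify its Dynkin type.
Compute the Cartan integers a_ij = 2(alpha_i, alpha_j)/(alpha_j, alpha_j); the resulting 2x2 Cartan matrix is
[[2, -1], [-1, 2]].
All simple roots have the same length, so the diagram is simply laced. The associated Dynkin diagram is a chain of 2 nodes with single edges (A_2), so the type is A_2 (the algebra sl(3)).

A_2 (sl(3))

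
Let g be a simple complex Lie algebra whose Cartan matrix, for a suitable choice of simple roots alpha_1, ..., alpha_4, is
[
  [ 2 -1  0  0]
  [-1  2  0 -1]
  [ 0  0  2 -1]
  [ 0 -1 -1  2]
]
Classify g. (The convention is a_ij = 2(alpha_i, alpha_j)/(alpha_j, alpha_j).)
A_4 (sl(5))

The matrix has rank 4 with 2's on the diagonal. Reading the off-diagonal entries as Dynkin edges (a single edge where a_ij = a_ji = -1; a double or triple edge where a_ij * a_ji = 2 or 3), the diagram is a chain of 4 nodes with single edges (A_4). One simple-root ordering that puts it in standard form is (alpha_1, alpha_2, alpha_4, alpha_3). So the algebra is type A_4, i.e. sl(5).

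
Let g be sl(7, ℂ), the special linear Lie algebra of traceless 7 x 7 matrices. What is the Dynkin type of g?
This is sl(7), which has dimension 7^2 - 1 = 48 and rank 7 - 1 = 6 (a Cartan subalgebra is the diagonal traceless matrices). In the classification of classical Lie algebras, the special linear algebra sl(n+1) has type A_n; here n = 6, so the Dynkin diagram is a chain of 6 nodes with single edges (A_6). Hence the type is A_6.

A6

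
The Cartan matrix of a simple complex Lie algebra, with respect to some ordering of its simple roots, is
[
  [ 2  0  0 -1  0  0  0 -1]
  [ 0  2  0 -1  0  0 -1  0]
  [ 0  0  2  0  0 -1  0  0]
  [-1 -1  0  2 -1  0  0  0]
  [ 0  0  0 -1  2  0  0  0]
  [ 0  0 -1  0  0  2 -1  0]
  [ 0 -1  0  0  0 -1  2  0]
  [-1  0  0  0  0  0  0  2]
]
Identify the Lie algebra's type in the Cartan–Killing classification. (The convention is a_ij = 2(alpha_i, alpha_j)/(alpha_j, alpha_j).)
The matrix has rank 8 with 2's on the diagonal. Reading the off-diagonal entries as Dynkin edges (a single edge where a_ij = a_ji = -1; a double or triple edge where a_ij * a_ji = 2 or 3), the diagram is a chain of 7 nodes with one extra node attached to the third node from one end (E_8). One simple-root ordering that puts it in standard form is (alpha_8, alpha_5, alpha_1, alpha_4, alpha_2, alpha_7, alpha_6, alpha_3). So the algebra is type E_8.

E_8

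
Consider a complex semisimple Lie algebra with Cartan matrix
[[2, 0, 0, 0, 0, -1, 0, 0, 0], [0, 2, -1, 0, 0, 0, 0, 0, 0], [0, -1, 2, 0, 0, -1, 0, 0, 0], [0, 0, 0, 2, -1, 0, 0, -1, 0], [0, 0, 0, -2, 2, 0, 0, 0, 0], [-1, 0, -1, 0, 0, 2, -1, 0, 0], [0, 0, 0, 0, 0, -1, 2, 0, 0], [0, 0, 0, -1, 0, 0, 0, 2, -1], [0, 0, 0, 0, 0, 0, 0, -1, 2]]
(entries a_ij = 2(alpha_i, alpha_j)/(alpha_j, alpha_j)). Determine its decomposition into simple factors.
The diagram associated to this matrix has two connected components: the simple roots {alpha_4, alpha_5, alpha_8, alpha_9} form a chain of 4 nodes with a double edge at one end; the terminal node there is the unique long simple root (C_4), and {alpha_1, alpha_2, alpha_3, alpha_6, alpha_7} form a chain of 3 nodes with a fork of two nodes at one end (D_5). A semisimple Lie algebra decomposes uniquely as the direct sum of simple ideals, one per connected component of its Dynkin diagram, so g ≅ C_4 ⊕ D_5 (dimension 36 + 45 = 81).

C4 ⊕ D5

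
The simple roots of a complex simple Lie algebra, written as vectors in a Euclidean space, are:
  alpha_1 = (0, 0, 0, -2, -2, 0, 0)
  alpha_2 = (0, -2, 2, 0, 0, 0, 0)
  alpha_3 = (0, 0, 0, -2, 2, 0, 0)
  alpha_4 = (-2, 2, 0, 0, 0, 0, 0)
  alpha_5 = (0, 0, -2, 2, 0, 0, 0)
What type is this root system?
D_5

Compute the Cartan integers a_ij = 2(alpha_i, alpha_j)/(alpha_j, alpha_j); the resulting 5x5 Cartan matrix is
[[2, 0, 0, 0, -1], [0, 2, 0, -1, -1], [0, 0, 2, 0, -1], [0, -1, 0, 2, 0], [-1, -1, -1, 0, 2]].
All simple roots have the same length, so the diagram is simply laced. The associated Dynkin diagram is a chain of 3 nodes with a fork of two nodes at one end (D_5), so the type is D_5 (the algebra so(10)).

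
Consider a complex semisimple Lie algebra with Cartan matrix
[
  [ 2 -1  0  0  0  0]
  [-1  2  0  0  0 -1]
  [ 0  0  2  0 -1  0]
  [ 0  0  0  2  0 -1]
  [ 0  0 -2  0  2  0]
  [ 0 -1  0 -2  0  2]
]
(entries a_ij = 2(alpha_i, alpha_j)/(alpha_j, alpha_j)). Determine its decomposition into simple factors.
The diagram associated to this matrix has two connected components: the simple roots {alpha_3, alpha_5} form a chain of 2 nodes with a double edge at one end; the terminal node there is the unique short simple root (B_2), and {alpha_1, alpha_2, alpha_4, alpha_6} form a chain of 4 nodes with a double edge at one end; the terminal node there is the unique short simple root (B_4). A semisimple Lie algebra decomposes uniquely as the direct sum of simple ideals, one per connected component of its Dynkin diagram, so g ≅ B_2 ⊕ B_4 (dimension 10 + 36 = 46).

B_2 (so(5)) ⊕ B_4 (so(9))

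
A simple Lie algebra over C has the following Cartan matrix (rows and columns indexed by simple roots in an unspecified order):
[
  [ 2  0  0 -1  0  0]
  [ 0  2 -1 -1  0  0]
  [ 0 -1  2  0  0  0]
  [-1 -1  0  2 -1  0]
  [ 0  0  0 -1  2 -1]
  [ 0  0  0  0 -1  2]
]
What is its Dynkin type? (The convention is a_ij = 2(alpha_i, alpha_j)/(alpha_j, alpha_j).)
type E_6

The matrix has rank 6 with 2's on the diagonal. Reading the off-diagonal entries as Dynkin edges (a single edge where a_ij = a_ji = -1; a double or triple edge where a_ij * a_ji = 2 or 3), the diagram is a chain of 5 nodes with one extra node attached to the third node from one end (E_6). One simple-root ordering that puts it in standard form is (alpha_6, alpha_1, alpha_5, alpha_4, alpha_2, alpha_3). So the algebra is type E_6.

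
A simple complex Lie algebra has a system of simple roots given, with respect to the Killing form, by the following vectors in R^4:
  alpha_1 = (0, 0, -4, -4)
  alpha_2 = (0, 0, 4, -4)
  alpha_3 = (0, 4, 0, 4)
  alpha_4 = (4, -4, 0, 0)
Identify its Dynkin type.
D4

Compute the Cartan integers a_ij = 2(alpha_i, alpha_j)/(alpha_j, alpha_j); the resulting 4x4 Cartan matrix is
[[2, 0, -1, 0], [0, 2, -1, 0], [-1, -1, 2, -1], [0, 0, -1, 2]].
All simple roots have the same length, so the diagram is simply laced. The associated Dynkin diagram is a chain of 2 nodes with a fork of two nodes at one end (D_4), so the type is D_4 (the algebra so(8)).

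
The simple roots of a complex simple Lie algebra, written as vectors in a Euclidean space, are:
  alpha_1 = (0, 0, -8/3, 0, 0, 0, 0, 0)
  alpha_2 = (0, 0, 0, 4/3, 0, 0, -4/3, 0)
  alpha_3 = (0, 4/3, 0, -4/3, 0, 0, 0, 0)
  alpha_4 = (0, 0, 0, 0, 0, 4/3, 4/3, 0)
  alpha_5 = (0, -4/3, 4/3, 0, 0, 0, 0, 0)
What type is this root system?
Compute the Cartan integers a_ij = 2(alpha_i, alpha_j)/(alpha_j, alpha_j); the resulting 5x5 Cartan matrix is
[[2, 0, 0, 0, -2], [0, 2, -1, -1, 0], [0, -1, 2, 0, -1], [0, -1, 0, 2, 0], [-1, 0, -1, 0, 2]].
The roots have two lengths (squared-length ratio 2:1); the short ones are alpha_{2,3,4,5}. The associated Dynkin diagram is a chain of 5 nodes with a double edge at one end; the terminal node there is the unique long simple root (C_5), so the type is C_5 (the algebra sp(10)).

C_5 (sp(10))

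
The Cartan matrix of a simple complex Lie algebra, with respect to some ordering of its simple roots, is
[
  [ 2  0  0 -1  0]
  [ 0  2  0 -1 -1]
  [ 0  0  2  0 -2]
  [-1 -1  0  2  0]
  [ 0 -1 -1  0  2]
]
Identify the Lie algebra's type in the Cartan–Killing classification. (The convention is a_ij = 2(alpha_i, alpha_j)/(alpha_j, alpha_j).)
C5

The matrix has rank 5 with 2's on the diagonal. Reading the off-diagonal entries as Dynkin edges (a single edge where a_ij = a_ji = -1; a double or triple edge where a_ij * a_ji = 2 or 3), the diagram is a chain of 5 nodes with a double edge at one end; the terminal node there is the unique long simple root (C_5). One simple-root ordering that puts it in standard form is (alpha_1, alpha_4, alpha_2, alpha_5, alpha_3). So the algebra is type C_5, i.e. sp(10).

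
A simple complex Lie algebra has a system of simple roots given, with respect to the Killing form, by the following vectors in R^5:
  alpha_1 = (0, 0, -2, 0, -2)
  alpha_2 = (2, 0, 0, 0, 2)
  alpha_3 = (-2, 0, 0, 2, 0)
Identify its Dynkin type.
A_3 (sl(4))

Compute the Cartan integers a_ij = 2(alpha_i, alpha_j)/(alpha_j, alpha_j); the resulting 3x3 Cartan matrix is
[[2, -1, 0], [-1, 2, -1], [0, -1, 2]].
All simple roots have the same length, so the diagram is simply laced. The associated Dynkin diagram is a chain of 3 nodes with single edges (A_3), so the type is A_3 (the algebra sl(4)).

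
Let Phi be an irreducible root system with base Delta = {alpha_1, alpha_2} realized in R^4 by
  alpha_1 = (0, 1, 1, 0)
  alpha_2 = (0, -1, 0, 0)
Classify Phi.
Compute the Cartan integers a_ij = 2(alpha_i, alpha_j)/(alpha_j, alpha_j); the resulting 2x2 Cartan matrix is
[[2, -2], [-1, 2]].
The roots have two lengths (squared-length ratio 2:1); the short ones are alpha_{2}. The associated Dynkin diagram is a chain of 2 nodes with a double edge at one end; the terminal node there is the unique short simple root (B_2), so the type is B_2 (the algebra so(5)).

type B_2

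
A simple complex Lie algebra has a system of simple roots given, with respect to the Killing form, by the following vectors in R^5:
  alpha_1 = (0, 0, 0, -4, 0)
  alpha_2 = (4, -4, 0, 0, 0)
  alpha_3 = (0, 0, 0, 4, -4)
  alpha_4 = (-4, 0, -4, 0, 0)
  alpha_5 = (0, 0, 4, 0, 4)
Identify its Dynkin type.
B_5 (so(11))

Compute the Cartan integers a_ij = 2(alpha_i, alpha_j)/(alpha_j, alpha_j); the resulting 5x5 Cartan matrix is
[[2, 0, -1, 0, 0], [0, 2, 0, -1, 0], [-2, 0, 2, 0, -1], [0, -1, 0, 2, -1], [0, 0, -1, -1, 2]].
The roots have two lengths (squared-length ratio 2:1); the short ones are alpha_{1}. The associated Dynkin diagram is a chain of 5 nodes with a double edge at one end; the terminal node there is the unique short simple root (B_5), so the type is B_5 (the algebra so(11)).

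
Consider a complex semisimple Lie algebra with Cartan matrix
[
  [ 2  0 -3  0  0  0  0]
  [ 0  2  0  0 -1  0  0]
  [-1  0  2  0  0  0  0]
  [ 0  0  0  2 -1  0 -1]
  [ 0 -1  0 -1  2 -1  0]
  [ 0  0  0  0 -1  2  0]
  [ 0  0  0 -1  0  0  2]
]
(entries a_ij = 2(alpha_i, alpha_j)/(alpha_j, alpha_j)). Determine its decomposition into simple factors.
D_5 (so(10)) + G_2

The diagram associated to this matrix has two connected components: the simple roots {alpha_2, alpha_4, alpha_5, alpha_6, alpha_7} form a chain of 3 nodes with a fork of two nodes at one end (D_5), and {alpha_1, alpha_3} form two nodes joined by a triple edge (G_2). A semisimple Lie algebra decomposes uniquely as the direct sum of simple ideals, one per connected component of its Dynkin diagram, so g ≅ D_5 ⊕ G_2 (dimension 45 + 14 = 59).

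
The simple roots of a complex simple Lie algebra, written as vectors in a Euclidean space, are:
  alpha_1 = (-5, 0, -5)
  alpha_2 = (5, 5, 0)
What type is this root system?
A_2

Compute the Cartan integers a_ij = 2(alpha_i, alpha_j)/(alpha_j, alpha_j); the resulting 2x2 Cartan matrix is
[[2, -1], [-1, 2]].
All simple roots have the same length, so the diagram is simply laced. The associated Dynkin diagram is a chain of 2 nodes with single edges (A_2), so the type is A_2 (the algebra sl(3)).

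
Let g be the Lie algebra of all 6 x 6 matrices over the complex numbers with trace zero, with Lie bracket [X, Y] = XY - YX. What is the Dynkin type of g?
A_5

This is sl(6), which has dimension 6^2 - 1 = 35 and rank 6 - 1 = 5 (a Cartan subalgebra is the diagonal traceless matrices). In the classification of classical Lie algebras, the special linear algebra sl(n+1) has type A_n; here n = 5, so the Dynkin diagram is a chain of 5 nodes with single edges (A_5). Hence the type is A_5.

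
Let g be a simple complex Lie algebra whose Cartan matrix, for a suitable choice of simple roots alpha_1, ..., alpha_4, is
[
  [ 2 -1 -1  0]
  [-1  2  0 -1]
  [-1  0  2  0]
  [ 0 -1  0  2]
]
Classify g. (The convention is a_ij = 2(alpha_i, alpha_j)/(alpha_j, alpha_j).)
The matrix has rank 4 with 2's on the diagonal. Reading the off-diagonal entries as Dynkin edges (a single edge where a_ij = a_ji = -1; a double or triple edge where a_ij * a_ji = 2 or 3), the diagram is a chain of 4 nodes with single edges (A_4). One simple-root ordering that puts it in standard form is (alpha_3, alpha_1, alpha_2, alpha_4). So the algebra is type A_4, i.e. sl(5).

A_4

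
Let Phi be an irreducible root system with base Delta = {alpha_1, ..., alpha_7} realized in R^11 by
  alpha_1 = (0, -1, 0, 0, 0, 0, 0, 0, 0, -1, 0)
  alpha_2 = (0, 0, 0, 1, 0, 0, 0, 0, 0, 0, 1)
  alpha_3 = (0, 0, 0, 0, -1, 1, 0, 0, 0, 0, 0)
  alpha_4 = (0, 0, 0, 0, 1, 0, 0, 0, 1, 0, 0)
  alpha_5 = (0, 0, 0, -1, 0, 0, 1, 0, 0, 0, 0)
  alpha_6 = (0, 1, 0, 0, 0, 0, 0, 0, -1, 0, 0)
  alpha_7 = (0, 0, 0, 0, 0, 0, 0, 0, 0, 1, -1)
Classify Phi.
A_7 (sl(8))

Compute the Cartan integers a_ij = 2(alpha_i, alpha_j)/(alpha_j, alpha_j); the resulting 7x7 Cartan matrix is
[[2, 0, 0, 0, 0, -1, -1], [0, 2, 0, 0, -1, 0, -1], [0, 0, 2, -1, 0, 0, 0], [0, 0, -1, 2, 0, -1, 0], [0, -1, 0, 0, 2, 0, 0], [-1, 0, 0, -1, 0, 2, 0], [-1, -1, 0, 0, 0, 0, 2]].
All simple roots have the same length, so the diagram is simply laced. The associated Dynkin diagram is a chain of 7 nodes with single edges (A_7), so the type is A_7 (the algebra sl(8)).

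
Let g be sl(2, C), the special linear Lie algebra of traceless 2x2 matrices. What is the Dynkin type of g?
type A_1

This is sl(2), which has dimension 2^2 - 1 = 3 and rank 2 - 1 = 1 (a Cartan subalgebra is the diagonal traceless matrices). In the classification of classical Lie algebras, the special linear algebra sl(n+1) has type A_n; here n = 1, so the Dynkin diagram is a chain of 1 nodes with single edges (A_1). Hence the type is A_1.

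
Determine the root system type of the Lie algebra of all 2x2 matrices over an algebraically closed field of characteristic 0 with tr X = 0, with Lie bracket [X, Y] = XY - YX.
This is sl(2), which has dimension 2^2 - 1 = 3 and rank 2 - 1 = 1 (a Cartan subalgebra is the diagonal traceless matrices). In the classification of classical Lie algebras, the special linear algebra sl(n+1) has type A_n; here n = 1, so the Dynkin diagram is a chain of 1 nodes with single edges (A_1). Hence the type is A_1.

type A_1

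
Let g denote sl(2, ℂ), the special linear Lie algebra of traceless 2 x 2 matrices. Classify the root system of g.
This is sl(2), which has dimension 2^2 - 1 = 3 and rank 2 - 1 = 1 (a Cartan subalgebra is the diagonal traceless matrices). In the classification of classical Lie algebras, the special linear algebra sl(n+1) has type A_n; here n = 1, so the Dynkin diagram is a chain of 1 nodes with single edges (A_1). Hence the type is A_1.

A_1 (sl(2))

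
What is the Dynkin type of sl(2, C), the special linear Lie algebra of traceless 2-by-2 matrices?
type A_1

This is sl(2), which has dimension 2^2 - 1 = 3 and rank 2 - 1 = 1 (a Cartan subalgebra is the diagonal traceless matrices). In the classification of classical Lie algebras, the special linear algebra sl(n+1) has type A_n; here n = 1, so the Dynkin diagram is a chain of 1 nodes with single edges (A_1). Hence the type is A_1.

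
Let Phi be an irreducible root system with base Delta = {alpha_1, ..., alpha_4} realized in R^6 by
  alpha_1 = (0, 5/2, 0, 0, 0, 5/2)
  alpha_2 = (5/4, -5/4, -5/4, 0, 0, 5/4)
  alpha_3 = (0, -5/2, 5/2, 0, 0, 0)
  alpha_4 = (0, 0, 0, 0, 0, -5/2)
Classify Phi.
Compute the Cartan integers a_ij = 2(alpha_i, alpha_j)/(alpha_j, alpha_j); the resulting 4x4 Cartan matrix is
[[2, 0, -1, -2], [0, 2, 0, -1], [-1, 0, 2, 0], [-1, -1, 0, 2]].
The roots have two lengths (squared-length ratio 2:1); the short ones are alpha_{2,4}. The associated Dynkin diagram is a chain of 4 nodes with a double edge between the middle two (F_4), so the type is F_4.

F_4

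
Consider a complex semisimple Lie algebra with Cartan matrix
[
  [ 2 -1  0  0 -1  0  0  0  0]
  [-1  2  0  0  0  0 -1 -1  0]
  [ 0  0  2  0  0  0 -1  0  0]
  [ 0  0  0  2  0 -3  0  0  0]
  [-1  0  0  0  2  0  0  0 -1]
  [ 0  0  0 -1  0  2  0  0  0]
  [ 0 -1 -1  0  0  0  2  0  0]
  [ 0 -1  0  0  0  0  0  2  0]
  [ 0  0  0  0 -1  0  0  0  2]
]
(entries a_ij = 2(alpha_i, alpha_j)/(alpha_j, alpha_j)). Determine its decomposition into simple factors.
E7 + G2

The diagram associated to this matrix has two connected components: the simple roots {alpha_1, alpha_2, alpha_3, alpha_5, alpha_7, alpha_8, alpha_9} form a chain of 6 nodes with one extra node attached to the third node from one end (E_7), and {alpha_4, alpha_6} form two nodes joined by a triple edge (G_2). A semisimple Lie algebra decomposes uniquely as the direct sum of simple ideals, one per connected component of its Dynkin diagram, so g ≅ E_7 ⊕ G_2 (dimension 133 + 14 = 147).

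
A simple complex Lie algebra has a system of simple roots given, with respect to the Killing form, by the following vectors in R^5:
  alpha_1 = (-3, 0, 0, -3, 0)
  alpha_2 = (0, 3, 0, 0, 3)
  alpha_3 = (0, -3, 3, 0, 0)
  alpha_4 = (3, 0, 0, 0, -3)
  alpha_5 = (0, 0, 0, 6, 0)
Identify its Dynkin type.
Compute the Cartan integers a_ij = 2(alpha_i, alpha_j)/(alpha_j, alpha_j); the resulting 5x5 Cartan matrix is
[[2, 0, 0, -1, -1], [0, 2, -1, -1, 0], [0, -1, 2, 0, 0], [-1, -1, 0, 2, 0], [-2, 0, 0, 0, 2]].
The roots have two lengths (squared-length ratio 2:1); the short ones are alpha_{1,2,3,4}. The associated Dynkin diagram is a chain of 5 nodes with a double edge at one end; the terminal node there is the unique long simple root (C_5), so the type is C_5 (the algebra sp(10)).

type C_5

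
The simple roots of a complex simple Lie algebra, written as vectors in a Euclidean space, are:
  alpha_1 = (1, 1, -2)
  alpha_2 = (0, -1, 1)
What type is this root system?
G_2

Compute the Cartan integers a_ij = 2(alpha_i, alpha_j)/(alpha_j, alpha_j); the resulting 2x2 Cartan matrix is
[[2, -3], [-1, 2]].
The roots have two lengths (squared-length ratio 3:1); the short ones are alpha_{2}. The associated Dynkin diagram is two nodes joined by a triple edge (G_2), so the type is G_2.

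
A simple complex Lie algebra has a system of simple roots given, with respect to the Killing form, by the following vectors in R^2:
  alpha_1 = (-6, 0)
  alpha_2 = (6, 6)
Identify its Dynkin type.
B2

Compute the Cartan integers a_ij = 2(alpha_i, alpha_j)/(alpha_j, alpha_j); the resulting 2x2 Cartan matrix is
[[2, -1], [-2, 2]].
The roots have two lengths (squared-length ratio 2:1); the short ones are alpha_{1}. The associated Dynkin diagram is a chain of 2 nodes with a double edge at one end; the terminal node there is the unique short simple root (B_2), so the type is B_2 (the algebra so(5)).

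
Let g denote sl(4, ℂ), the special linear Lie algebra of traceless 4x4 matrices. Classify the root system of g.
A3

This is sl(4), which has dimension 4^2 - 1 = 15 and rank 4 - 1 = 3 (a Cartan subalgebra is the diagonal traceless matrices). In the classification of classical Lie algebras, the special linear algebra sl(n+1) has type A_n; here n = 3, so the Dynkin diagram is a chain of 3 nodes with single edges (A_3). Hence the type is A_3.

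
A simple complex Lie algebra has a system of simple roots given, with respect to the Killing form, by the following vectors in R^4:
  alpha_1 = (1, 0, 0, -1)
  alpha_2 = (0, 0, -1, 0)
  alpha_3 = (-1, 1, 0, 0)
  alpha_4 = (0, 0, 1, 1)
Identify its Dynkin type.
Compute the Cartan integers a_ij = 2(alpha_i, alpha_j)/(alpha_j, alpha_j); the resulting 4x4 Cartan matrix is
[[2, 0, -1, -1], [0, 2, 0, -1], [-1, 0, 2, 0], [-1, -2, 0, 2]].
The roots have two lengths (squared-length ratio 2:1); the short ones are alpha_{2}. The associated Dynkin diagram is a chain of 4 nodes with a double edge at one end; the terminal node there is the unique short simple root (B_4), so the type is B_4 (the algebra so(9)).

B4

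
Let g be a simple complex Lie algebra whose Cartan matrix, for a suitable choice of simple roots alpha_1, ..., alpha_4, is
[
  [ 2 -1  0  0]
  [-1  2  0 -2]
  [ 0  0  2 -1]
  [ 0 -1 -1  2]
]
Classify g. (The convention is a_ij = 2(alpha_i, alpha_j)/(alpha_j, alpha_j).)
The matrix has rank 4 with 2's on the diagonal. Reading the off-diagonal entries as Dynkin edges (a single edge where a_ij = a_ji = -1; a double or triple edge where a_ij * a_ji = 2 or 3), the diagram is a chain of 4 nodes with a double edge between the middle two (F_4). One simple-root ordering that puts it in standard form is (alpha_1, alpha_2, alpha_4, alpha_3). So the algebra is type F_4.

F_4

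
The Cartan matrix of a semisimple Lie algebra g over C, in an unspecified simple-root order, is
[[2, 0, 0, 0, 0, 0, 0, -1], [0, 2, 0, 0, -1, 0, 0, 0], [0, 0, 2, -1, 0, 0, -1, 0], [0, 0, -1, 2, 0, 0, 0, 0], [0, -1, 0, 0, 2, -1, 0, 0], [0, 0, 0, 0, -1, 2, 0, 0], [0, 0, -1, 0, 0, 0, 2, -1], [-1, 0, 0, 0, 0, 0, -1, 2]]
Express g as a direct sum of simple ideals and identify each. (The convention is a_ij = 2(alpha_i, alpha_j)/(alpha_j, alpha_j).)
A_3 (sl(4)) + A_5 (sl(6))

The diagram associated to this matrix has two connected components: the simple roots {alpha_2, alpha_5, alpha_6} form a chain of 3 nodes with single edges (A_3), and {alpha_1, alpha_3, alpha_4, alpha_7, alpha_8} form a chain of 5 nodes with single edges (A_5). A semisimple Lie algebra decomposes uniquely as the direct sum of simple ideals, one per connected component of its Dynkin diagram, so g ≅ A_3 ⊕ A_5 (dimension 15 + 35 = 50).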